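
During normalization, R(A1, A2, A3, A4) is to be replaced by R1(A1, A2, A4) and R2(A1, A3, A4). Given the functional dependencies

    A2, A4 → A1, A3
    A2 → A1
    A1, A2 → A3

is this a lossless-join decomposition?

No

Common attributes: R1 ∩ R2 = {A1, A4}.
No dependency enlarges {A1, A4}, so (A1, A4)⁺ = {A1, A4}.
The closure contains neither all of R1 = {A1, A2, A4} nor all of R2 = {A1, A3, A4}, so the common attributes are not a superkey of either fragment. The join is lossy.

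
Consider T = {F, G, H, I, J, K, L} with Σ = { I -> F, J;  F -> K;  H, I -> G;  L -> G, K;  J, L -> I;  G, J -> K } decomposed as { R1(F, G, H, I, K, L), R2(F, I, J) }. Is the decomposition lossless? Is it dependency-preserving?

Lossless test: (F, I)⁺ = {F, I, J, K}, which contains all of one fragment — lossless.
Dependency preservation: the restricted closure of {J, L} across the fragments never reaches {I}, so J, L → I cannot be enforced without a join — not preserved.

lossless but not dependency-preserving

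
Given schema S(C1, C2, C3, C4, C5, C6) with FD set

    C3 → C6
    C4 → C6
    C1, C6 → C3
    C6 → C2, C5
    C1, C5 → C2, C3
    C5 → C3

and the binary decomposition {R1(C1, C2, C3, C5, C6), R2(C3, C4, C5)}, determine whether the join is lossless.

No

Common attributes: R1 ∩ R2 = {C3, C5}.
Closure of {C3, C5}: C3 → C6 applies, adding C6; C6 → C2, C5 applies, adding C2. So (C3, C5)⁺ = {C2, C3, C5, C6}.
The closure contains neither all of R1 = {C1, C2, C3, C5, C6} nor all of R2 = {C3, C4, C5}, so the common attributes are not a superkey of either fragment. The join is lossy.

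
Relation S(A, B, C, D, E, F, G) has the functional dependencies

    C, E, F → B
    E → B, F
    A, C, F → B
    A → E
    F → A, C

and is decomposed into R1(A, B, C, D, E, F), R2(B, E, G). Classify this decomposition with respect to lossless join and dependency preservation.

lossy but dependency-preserving

Lossless test: (B, E)⁺ = {A, B, C, E, F}, which is a superkey of neither fragment — lossy.
Dependency preservation: every FD's attributes lie within a single fragment, so each can be enforced locally — preserved.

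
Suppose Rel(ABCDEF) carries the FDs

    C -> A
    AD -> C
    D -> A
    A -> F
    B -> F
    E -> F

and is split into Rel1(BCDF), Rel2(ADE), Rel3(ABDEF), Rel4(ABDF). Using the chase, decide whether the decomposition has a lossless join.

Yes

Chase test. Columns are ABCDEF; row i has aⱼ where attribute j ∈ Reli, else bᵢⱼ.
Initial tableau (one row per fragment):
  row 1: b11 a2 a3 a4 b15 a6
  row 2: a1 b22 b23 a4 a5 b26
  row 3: a1 a2 b33 a4 a5 a6
  row 4: a1 a2 b43 a4 b45 a6
Rows 2 and 3 agree on AD; apply AD→C and equate their C entries.
Rows 2 and 4 agree on AD; apply AD→C and equate their C entries.
Rows 1 and 2 agree on D; apply D→A and equate their A entries.
Rows 1 and 2 agree on A; apply A→F and equate their F entries.
Rows 1 and 2 agree on AD; apply AD→C and equate their C entries.
Row 3 is now all distinguished symbols — the join is lossless.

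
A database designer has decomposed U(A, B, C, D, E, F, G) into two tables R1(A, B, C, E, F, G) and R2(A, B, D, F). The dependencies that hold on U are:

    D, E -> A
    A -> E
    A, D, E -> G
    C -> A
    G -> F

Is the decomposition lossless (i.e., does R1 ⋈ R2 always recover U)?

No

Common attributes: R1 ∩ R2 = {A, B, F}.
Closure of {A, B, F}: A → E applies, adding E. So (A, B, F)⁺ = {A, B, E, F}.
The closure contains neither all of R1 = {A, B, C, E, F, G} nor all of R2 = {A, B, D, F}, so the common attributes are not a superkey of either fragment. The join is lossy.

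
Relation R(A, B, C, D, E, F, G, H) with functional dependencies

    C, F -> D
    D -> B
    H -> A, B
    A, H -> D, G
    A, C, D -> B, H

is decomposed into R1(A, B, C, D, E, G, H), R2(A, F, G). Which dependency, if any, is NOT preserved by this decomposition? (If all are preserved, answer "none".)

C, F -> D

Check C, F → D: no single fragment contains all of {C, D, F}, and the restricted closure of {C, F} across the fragments never reaches {D}.
D → B is preserved.
H → A, B is preserved.
A, H → D, G is preserved.
A, C, D → B, H is preserved.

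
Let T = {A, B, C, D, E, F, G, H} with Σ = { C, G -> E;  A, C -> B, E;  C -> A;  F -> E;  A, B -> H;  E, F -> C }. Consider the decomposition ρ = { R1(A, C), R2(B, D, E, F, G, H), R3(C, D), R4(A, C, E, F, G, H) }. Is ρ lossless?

Yes

Chase test. Columns are A, B, C, D, E, F, G, H; row i has aⱼ where attribute j ∈ Ri, else bᵢⱼ.
Initial tableau (one row per fragment):
  row 1: a1 b12 a3 b14 b15 b16 b17 b18
  row 2: b21 a2 b23 a4 a5 a6 a7 a8
  row 3: b31 b32 a3 a4 b35 b36 b37 b38
  row 4: a1 b42 a3 b44 a5 a6 a7 a8
Rows 1 and 4 agree on A, C; apply A, C→B, E and equate their B, E entries.
Rows 1 and 3 agree on C; apply C→A and equate their A entries.
Rows 1 and 4 agree on A, B; apply A, B→H and equate their H entries.
Rows 2 and 4 agree on E, F; apply E, F→C and equate their C entries.
Rows 1 and 3 agree on A, C; apply A, C→B, E and equate their B, E entries.
Rows 1 and 2 agree on C; apply C→A and equate their A entries.
Rows 1 and 3 agree on A, B; apply A, B→H and equate their H entries.
Rows 1 and 2 agree on A, C; apply A, C→B, E and equate their B, E entries.
Row 2 is now all distinguished symbols — the join is lossless.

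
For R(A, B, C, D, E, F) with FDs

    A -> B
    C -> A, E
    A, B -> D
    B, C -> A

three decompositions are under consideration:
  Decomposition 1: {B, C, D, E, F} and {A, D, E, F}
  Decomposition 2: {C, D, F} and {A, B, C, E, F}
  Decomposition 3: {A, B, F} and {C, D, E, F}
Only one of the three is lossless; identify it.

Decomposition 1: common = {D, E, F}, closure = {D, E, F} → lossy.
Decomposition 2: common = {C, F}, closure = {A, B, C, D, E, F} → lossless.
Decomposition 3: common = {F}, closure = {F} → lossy.

Decomposition 2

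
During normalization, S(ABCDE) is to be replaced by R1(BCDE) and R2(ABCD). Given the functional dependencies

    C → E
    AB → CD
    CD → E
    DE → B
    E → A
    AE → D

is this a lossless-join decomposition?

Yes

Common attributes: R1 ∩ R2 = {BCD}.
Closure of {BCD}: C → E applies, adding E; E → A applies, adding A. So (BCD)⁺ = {ABCDE}.
This closure contains every attribute of R1, so R1 ∩ R2 → R1. The join is lossless.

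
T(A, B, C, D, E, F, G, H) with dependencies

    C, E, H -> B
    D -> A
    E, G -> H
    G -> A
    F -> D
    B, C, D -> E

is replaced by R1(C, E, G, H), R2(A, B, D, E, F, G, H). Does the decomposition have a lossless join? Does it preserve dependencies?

lossy and not dependency-preserving

Lossless test: (E, G, H)⁺ = {A, E, G, H}, which is a superkey of neither fragment — lossy.
Dependency preservation: the restricted closure of {C, E, H} across the fragments never reaches {B}, so C, E, H → B cannot be enforced without a join — not preserved.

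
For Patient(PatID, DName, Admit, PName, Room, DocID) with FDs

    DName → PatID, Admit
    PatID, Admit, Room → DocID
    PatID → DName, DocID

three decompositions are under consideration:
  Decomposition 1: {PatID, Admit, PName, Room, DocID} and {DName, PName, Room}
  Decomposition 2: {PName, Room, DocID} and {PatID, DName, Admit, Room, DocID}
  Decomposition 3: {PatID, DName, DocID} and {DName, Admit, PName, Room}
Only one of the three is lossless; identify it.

Decomposition 1: common = {PName, Room}, closure = {PName, Room} → lossy.
Decomposition 2: common = {Room, DocID}, closure = {Room, DocID} → lossy.
Decomposition 3: common = {DName}, closure = {PatID, DName, Admit, DocID} → lossless.

Decomposition 3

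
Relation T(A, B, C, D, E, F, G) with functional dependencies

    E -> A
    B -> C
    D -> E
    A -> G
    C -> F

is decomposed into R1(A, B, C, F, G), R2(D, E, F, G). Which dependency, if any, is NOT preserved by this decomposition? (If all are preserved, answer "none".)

Check E → A: no single fragment contains all of {A, E}, and the restricted closure of {E} across the fragments never reaches {A}.
B → C is preserved.
D → E is preserved.
A → G is preserved.
C → F is preserved.

E -> A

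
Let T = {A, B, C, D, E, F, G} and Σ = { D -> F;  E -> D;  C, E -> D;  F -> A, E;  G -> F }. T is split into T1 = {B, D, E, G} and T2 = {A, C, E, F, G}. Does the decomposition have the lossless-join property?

No

Common attributes: T1 ∩ T2 = {E, G}.
Closure of {E, G}: E → D applies, adding D; G → F applies, adding F; F → A, E applies, adding A. So (E, G)⁺ = {A, D, E, F, G}.
The closure contains neither all of T1 = {B, D, E, G} nor all of T2 = {A, C, E, F, G}, so the common attributes are not a superkey of either fragment. The join is lossy.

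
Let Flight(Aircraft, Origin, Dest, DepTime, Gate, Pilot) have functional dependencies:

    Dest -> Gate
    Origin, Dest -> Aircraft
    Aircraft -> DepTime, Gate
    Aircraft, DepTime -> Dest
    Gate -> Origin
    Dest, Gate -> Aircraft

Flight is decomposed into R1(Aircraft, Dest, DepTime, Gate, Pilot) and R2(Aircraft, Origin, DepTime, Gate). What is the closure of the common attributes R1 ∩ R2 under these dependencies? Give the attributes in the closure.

Aircraft, Origin, Dest, DepTime, Gate

R1 ∩ R2 = {Aircraft, DepTime, Gate}.
Aircraft, DepTime → Dest applies, adding Dest
Gate → Origin applies, adding Origin
Closure: {Aircraft, Origin, Dest, DepTime, Gate}.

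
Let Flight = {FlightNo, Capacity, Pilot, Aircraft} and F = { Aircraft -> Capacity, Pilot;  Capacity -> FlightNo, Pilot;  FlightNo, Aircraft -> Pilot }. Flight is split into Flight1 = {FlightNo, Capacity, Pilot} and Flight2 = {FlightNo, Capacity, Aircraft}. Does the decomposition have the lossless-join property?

Yes

Common attributes: Flight1 ∩ Flight2 = {FlightNo, Capacity}.
Closure of {FlightNo, Capacity}: Capacity → FlightNo, Pilot applies, adding Pilot. So (FlightNo, Capacity)⁺ = {FlightNo, Capacity, Pilot}.
This closure contains every attribute of Flight1, so Flight1 ∩ Flight2 → Flight1. The join is lossless.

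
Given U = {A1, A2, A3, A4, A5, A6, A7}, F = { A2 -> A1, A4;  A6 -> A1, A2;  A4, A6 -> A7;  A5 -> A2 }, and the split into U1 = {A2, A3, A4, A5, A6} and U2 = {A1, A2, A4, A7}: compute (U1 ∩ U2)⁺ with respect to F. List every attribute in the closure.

U1 ∩ U2 = {A2, A4}.
A2 → A1, A4 applies, adding A1
Closure: {A1, A2, A4}.

A1, A2, A4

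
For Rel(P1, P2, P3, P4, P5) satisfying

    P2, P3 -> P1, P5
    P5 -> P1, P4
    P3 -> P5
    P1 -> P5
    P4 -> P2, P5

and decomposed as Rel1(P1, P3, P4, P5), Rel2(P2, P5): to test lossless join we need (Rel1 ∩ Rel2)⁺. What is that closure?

Rel1 ∩ Rel2 = {P5}.
P5 → P1, P4 applies, adding P1, P4
P4 → P2, P5 applies, adding P2
Closure: {P1, P2, P4, P5}.

P1, P2, P4, P5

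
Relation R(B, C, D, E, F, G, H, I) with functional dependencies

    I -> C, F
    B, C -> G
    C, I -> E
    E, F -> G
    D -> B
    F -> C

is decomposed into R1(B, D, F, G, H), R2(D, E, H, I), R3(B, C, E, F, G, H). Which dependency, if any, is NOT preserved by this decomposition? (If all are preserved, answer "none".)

I -> C, F

Check I → C, F: no single fragment contains all of {C, F, I}, and the restricted closure of {I} across the fragments never reaches {C, F}.
B, C → G is preserved.
C, I → E is preserved.
E, F → G is preserved.
D → B is preserved.
F → C is preserved.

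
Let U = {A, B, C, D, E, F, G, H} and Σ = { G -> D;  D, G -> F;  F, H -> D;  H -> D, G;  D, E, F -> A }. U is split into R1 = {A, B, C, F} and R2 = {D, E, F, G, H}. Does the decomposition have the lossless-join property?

Common attributes: R1 ∩ R2 = {F}.
No dependency enlarges {F}, so (F)⁺ = {F}.
The closure contains neither all of R1 = {A, B, C, F} nor all of R2 = {D, E, F, G, H}, so the common attributes are not a superkey of either fragment. The join is lossy.

No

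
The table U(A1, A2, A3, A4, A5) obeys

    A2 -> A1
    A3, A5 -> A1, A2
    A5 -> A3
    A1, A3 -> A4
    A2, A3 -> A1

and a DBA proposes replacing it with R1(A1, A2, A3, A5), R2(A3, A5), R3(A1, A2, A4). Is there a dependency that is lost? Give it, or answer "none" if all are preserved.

Check A1, A3 → A4: no single fragment contains all of {A1, A3, A4}, and the restricted closure of {A1, A3} across the fragments never reaches {A4}.
A2 → A1 is preserved.
A3, A5 → A1, A2 is preserved.
A5 → A3 is preserved.
A2, A3 → A1 is preserved.

A1, A3 -> A4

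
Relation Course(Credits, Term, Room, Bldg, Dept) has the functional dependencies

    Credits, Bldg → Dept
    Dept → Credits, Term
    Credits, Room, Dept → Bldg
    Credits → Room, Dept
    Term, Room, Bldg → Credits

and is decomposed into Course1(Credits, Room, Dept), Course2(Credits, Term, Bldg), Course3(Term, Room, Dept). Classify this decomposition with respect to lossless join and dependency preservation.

Lossless test (chase): Rows 1 and 3 agree on Dept; apply Dept→Credits, Term and equate their Credits, Term entries. Rows 1 and 3 agree on Credits, Room, Dept; apply Credits, Room, Dept→Bldg and equate their Bldg entries. Rows 1 and 2 agree on Credits; apply Credits→Room, Dept and equate their Room, Dept entries. Rows 1 and 2 agree on Credits, Room, Dept; apply Credits, Room, Dept→Bldg and equate their Bldg entries. Row 1 is now all distinguished symbols — the join is lossless.
Dependency preservation: the restricted closure of {Term, Room, Bldg} across the fragments never reaches {Credits}, so Term, Room, Bldg → Credits cannot be enforced without a join — not preserved.

lossless but not dependency-preserving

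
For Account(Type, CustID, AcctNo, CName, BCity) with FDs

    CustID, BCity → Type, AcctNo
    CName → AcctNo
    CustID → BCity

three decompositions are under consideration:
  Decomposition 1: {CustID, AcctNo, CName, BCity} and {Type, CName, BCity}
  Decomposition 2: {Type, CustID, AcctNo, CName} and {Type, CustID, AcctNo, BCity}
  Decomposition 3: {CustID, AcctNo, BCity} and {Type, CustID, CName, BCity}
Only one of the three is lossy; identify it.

Decomposition 1: common = {CName, BCity}, closure = {AcctNo, CName, BCity} → lossy.
Decomposition 2: common = {Type, CustID, AcctNo}, closure = {Type, CustID, AcctNo, BCity} → lossless.
Decomposition 3: common = {CustID, BCity}, closure = {Type, CustID, AcctNo, BCity} → lossless.

Decomposition 1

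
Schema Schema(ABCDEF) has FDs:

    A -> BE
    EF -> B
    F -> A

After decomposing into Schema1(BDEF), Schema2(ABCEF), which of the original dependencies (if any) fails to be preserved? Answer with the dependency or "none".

A → BE lies within Schema2.
EF → B lies within Schema1.
F → A lies within Schema2.
Every dependency is enforceable on the fragments, so the decomposition is dependency-preserving.

none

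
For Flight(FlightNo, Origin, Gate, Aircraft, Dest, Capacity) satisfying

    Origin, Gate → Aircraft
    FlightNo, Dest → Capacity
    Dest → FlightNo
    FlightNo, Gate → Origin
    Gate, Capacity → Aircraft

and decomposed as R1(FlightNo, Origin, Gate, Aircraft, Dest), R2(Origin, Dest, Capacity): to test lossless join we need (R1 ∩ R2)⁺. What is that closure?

R1 ∩ R2 = {Origin, Dest}.
Dest → FlightNo applies, adding FlightNo
FlightNo, Dest → Capacity applies, adding Capacity
Closure: {FlightNo, Origin, Dest, Capacity}.

FlightNo, Origin, Dest, Capacity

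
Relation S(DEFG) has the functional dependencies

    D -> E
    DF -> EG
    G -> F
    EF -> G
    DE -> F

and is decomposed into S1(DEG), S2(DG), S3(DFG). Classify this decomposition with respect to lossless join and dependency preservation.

lossless but not dependency-preserving

Lossless test (chase): Rows 1 and 2 agree on D; apply D→E and equate their E entries. Rows 1 and 3 agree on D; apply D→E and equate their E entries. Rows 1 and 2 agree on G; apply G→F and equate their F entries. Rows 1 and 3 agree on G; apply G→F and equate their F entries. Row 1 is now all distinguished symbols — the join is lossless.
Dependency preservation: the restricted closure of {EF} across the fragments never reaches {G}, so EF → G cannot be enforced without a join — not preserved.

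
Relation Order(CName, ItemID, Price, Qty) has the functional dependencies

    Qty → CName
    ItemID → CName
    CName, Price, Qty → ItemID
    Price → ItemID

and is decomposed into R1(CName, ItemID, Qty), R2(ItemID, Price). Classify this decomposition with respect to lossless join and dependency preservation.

Lossless test: (ItemID)⁺ = {CName, ItemID}, which is a superkey of neither fragment — lossy.
Dependency preservation: CName, Price, Qty → ItemID is not contained in any single fragment, but the restricted closure of its left-hand side across the fragments still reaches the right-hand side; the remaining FDs each lie inside some fragment. All dependencies are preserved.

lossy but dependency-preserving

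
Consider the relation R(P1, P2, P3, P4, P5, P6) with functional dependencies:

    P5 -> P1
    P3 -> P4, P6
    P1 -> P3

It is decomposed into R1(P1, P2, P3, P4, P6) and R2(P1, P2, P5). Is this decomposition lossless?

Yes

Common attributes: R1 ∩ R2 = {P1, P2}.
Closure of {P1, P2}: P1 → P3 applies, adding P3; P3 → P4, P6 applies, adding P4, P6. So (P1, P2)⁺ = {P1, P2, P3, P4, P6}.
This closure contains every attribute of R1, so R1 ∩ R2 → R1. The join is lossless.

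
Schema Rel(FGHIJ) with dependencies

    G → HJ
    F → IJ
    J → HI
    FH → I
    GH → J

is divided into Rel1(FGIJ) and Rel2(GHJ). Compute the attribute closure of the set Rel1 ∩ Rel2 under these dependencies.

GHIJ

Rel1 ∩ Rel2 = {GJ}.
G → HJ applies, adding H
J → HI applies, adding I
Closure: {GHIJ}.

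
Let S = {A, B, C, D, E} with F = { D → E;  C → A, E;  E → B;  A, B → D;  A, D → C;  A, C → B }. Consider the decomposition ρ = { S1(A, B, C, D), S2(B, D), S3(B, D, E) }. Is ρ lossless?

Chase test. Columns are A, B, C, D, E; row i has aⱼ where attribute j ∈ Si, else bᵢⱼ.
Initial tableau (one row per fragment):
  row 1: a1 a2 a3 a4 b15
  row 2: b21 a2 b23 a4 b25
  row 3: b31 a2 b33 a4 a5
Rows 1 and 2 agree on D; apply D→E and equate their E entries.
Rows 1 and 3 agree on D; apply D→E and equate their E entries.
Row 1 is now all distinguished symbols — the join is lossless.

Yes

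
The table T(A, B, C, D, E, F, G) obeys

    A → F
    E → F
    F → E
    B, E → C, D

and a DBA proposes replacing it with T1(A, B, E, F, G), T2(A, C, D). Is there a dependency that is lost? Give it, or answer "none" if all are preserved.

B, E → C, D

Check B, E → C, D: no single fragment contains all of {B, C, D, E}, and the restricted closure of {B, E} across the fragments never reaches {C, D}.
A → F is preserved.
E → F is preserved.
F → E is preserved.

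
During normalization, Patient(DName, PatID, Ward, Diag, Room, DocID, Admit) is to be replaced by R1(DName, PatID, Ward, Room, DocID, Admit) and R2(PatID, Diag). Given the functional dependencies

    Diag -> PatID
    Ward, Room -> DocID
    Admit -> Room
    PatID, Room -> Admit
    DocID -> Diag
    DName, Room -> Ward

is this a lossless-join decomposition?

Common attributes: R1 ∩ R2 = {PatID}.
No dependency enlarges {PatID}, so (PatID)⁺ = {PatID}.
The closure contains neither all of R1 = {DName, PatID, Ward, Room, DocID, Admit} nor all of R2 = {PatID, Diag}, so the common attributes are not a superkey of either fragment. The join is lossy.

No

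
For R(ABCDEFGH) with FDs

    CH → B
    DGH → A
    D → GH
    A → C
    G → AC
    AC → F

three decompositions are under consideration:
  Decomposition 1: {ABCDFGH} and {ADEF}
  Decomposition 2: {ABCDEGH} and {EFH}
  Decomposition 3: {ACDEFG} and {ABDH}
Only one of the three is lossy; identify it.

Decomposition 2

Decomposition 1: common = {ADF}, closure = {ABCDFGH} → lossless.
Decomposition 2: common = {EH}, closure = {EH} → lossy.
Decomposition 3: common = {AD}, closure = {ABCDFGH} → lossless.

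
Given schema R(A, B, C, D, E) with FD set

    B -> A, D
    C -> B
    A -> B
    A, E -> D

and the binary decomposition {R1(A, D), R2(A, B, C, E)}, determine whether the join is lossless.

Common attributes: R1 ∩ R2 = {A}.
Closure of {A}: A → B applies, adding B; B → A, D applies, adding D. So (A)⁺ = {A, B, D}.
This closure contains every attribute of R1, so R1 ∩ R2 → R1. The join is lossless.

Yes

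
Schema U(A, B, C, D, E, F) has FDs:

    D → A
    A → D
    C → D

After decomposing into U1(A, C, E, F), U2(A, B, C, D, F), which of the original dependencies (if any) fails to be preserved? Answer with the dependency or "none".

D → A lies within U2.
A → D lies within U2.
C → D lies within U2.
Every dependency is enforceable on the fragments, so the decomposition is dependency-preserving.

none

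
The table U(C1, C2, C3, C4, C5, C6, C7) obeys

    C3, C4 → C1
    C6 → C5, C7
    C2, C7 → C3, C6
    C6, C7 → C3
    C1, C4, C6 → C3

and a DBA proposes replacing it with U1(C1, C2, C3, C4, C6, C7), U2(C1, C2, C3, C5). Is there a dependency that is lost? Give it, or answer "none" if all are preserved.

C6 → C5, C7

Check C6 → C5, C7: no single fragment contains all of {C5, C6, C7}, and the restricted closure of {C6} across the fragments never reaches {C5, C7}.
C3, C4 → C1 is preserved.
C2, C7 → C3, C6 is preserved.
C6, C7 → C3 is preserved.
C1, C4, C6 → C3 is preserved.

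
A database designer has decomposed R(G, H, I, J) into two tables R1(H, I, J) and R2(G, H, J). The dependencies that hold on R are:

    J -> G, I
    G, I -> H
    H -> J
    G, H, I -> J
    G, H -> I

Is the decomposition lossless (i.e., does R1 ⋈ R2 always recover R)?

Common attributes: R1 ∩ R2 = {H, J}.
Closure of {H, J}: J → G, I applies, adding G, I. So (H, J)⁺ = {G, H, I, J}.
This closure contains every attribute of R1, so R1 ∩ R2 → R1. The join is lossless.

Yes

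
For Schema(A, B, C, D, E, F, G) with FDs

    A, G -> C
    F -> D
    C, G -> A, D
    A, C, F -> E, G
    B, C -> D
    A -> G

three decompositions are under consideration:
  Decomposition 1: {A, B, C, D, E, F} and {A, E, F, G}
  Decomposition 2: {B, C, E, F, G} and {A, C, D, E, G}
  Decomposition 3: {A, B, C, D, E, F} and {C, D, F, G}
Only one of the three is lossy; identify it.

Decomposition 1: common = {A, E, F}, closure = {A, C, D, E, F, G} → lossless.
Decomposition 2: common = {C, E, G}, closure = {A, C, D, E, G} → lossless.
Decomposition 3: common = {C, D, F}, closure = {C, D, F} → lossy.

Decomposition 3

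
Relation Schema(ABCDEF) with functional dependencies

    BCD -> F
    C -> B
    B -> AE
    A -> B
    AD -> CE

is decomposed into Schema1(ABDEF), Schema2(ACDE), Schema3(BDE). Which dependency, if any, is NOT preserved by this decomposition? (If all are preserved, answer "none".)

none

BCD → F: restricted closure across fragments reaches F.
C → B: restricted closure across fragments reaches B.
B → AE lies within Schema1.
A → B lies within Schema1.
AD → CE lies within Schema2.
Every dependency is enforceable on the fragments, so the decomposition is dependency-preserving.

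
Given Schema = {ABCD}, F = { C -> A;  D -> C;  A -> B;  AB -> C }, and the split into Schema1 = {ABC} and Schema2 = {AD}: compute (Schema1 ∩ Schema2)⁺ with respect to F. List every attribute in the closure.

Schema1 ∩ Schema2 = {A}.
A → B applies, adding B
AB → C applies, adding C
Closure: {ABC}.

ABC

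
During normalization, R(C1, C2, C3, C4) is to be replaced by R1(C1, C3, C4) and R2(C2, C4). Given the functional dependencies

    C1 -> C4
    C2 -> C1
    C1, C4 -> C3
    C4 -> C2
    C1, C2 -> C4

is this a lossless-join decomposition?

Yes

Common attributes: R1 ∩ R2 = {C4}.
Closure of {C4}: C4 → C2 applies, adding C2; C2 → C1 applies, adding C1; C1, C4 → C3 applies, adding C3. So (C4)⁺ = {C1, C2, C3, C4}.
This closure contains every attribute of R1, so R1 ∩ R2 → R1. The join is lossless.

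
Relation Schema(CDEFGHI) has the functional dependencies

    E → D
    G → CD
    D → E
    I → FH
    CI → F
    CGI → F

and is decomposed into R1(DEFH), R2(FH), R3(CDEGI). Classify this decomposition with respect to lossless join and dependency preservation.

lossy and not dependency-preserving

Lossless test (chase): applying each FD to every pair of rows produces no changes in the tableau, so no row becomes fully distinguished — the join is lossy.
Dependency preservation: the restricted closure of {I} across the fragments never reaches {FH}, so I → FH cannot be enforced without a join — not preserved.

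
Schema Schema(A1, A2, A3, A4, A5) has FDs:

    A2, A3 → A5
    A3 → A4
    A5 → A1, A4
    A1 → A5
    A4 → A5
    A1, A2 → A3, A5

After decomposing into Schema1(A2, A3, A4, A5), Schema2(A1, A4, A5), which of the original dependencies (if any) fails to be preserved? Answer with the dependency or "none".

A2, A3 → A5 lies within Schema1.
A3 → A4 lies within Schema1.
A5 → A1, A4 lies within Schema2.
A1 → A5 lies within Schema2.
A4 → A5 lies within Schema1.
A1, A2 → A3, A5: restricted closure across fragments reaches A3, A5.
Every dependency is enforceable on the fragments, so the decomposition is dependency-preserving.

none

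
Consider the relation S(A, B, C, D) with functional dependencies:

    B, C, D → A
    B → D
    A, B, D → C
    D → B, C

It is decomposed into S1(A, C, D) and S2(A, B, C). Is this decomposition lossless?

Common attributes: S1 ∩ S2 = {A, C}.
No dependency enlarges {A, C}, so (A, C)⁺ = {A, C}.
The closure contains neither all of S1 = {A, C, D} nor all of S2 = {A, B, C}, so the common attributes are not a superkey of either fragment. The join is lossy.

No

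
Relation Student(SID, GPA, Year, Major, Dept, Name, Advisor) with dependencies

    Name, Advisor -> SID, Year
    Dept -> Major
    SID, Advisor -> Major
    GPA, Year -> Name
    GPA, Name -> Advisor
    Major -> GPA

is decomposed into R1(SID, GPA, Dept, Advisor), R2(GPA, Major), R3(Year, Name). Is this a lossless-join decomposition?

No

Chase test. Columns are SID, GPA, Year, Major, Dept, Name, Advisor; row i has aⱼ where attribute j ∈ Ri, else bᵢⱼ.
Initial tableau (one row per fragment):
  row 1: a1 a2 b13 b14 a5 b16 a7
  row 2: b21 a2 b23 a4 b25 b26 b27
  row 3: b31 b32 a3 b34 b35 a6 b37
No row becomes fully distinguished — the join is lossy.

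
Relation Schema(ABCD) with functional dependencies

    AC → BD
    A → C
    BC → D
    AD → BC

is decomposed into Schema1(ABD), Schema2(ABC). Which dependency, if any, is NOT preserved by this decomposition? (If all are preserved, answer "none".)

BC → D

Check BC → D: no single fragment contains all of {BCD}, and the restricted closure of {BC} across the fragments never reaches {D}.
AC → BD is preserved.
A → C is preserved.
AD → BC is preserved.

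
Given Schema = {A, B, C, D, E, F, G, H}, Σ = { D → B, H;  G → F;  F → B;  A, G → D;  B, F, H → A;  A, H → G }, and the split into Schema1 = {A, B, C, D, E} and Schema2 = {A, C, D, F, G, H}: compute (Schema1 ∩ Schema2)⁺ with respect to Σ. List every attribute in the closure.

Schema1 ∩ Schema2 = {A, C, D}.
D → B, H applies, adding B, H
A, H → G applies, adding G
G → F applies, adding F
Closure: {A, B, C, D, F, G, H}.

A, B, C, D, F, G, H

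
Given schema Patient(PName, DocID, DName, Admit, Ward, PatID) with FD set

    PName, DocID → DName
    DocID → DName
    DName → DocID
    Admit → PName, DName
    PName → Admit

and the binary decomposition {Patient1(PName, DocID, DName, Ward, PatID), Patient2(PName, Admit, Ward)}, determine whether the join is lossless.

Yes

Common attributes: Patient1 ∩ Patient2 = {PName, Ward}.
Closure of {PName, Ward}: PName → Admit applies, adding Admit; Admit → PName, DName applies, adding DName; DName → DocID applies, adding DocID. So (PName, Ward)⁺ = {PName, DocID, DName, Admit, Ward}.
This closure contains every attribute of Patient2, so Patient1 ∩ Patient2 → Patient2. The join is lossless.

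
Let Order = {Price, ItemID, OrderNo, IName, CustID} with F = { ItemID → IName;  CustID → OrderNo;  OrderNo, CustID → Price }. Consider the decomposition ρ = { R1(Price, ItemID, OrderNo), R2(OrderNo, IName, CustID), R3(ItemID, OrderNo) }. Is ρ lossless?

No

Chase test. Columns are Price, ItemID, OrderNo, IName, CustID; row i has aⱼ where attribute j ∈ Ri, else bᵢⱼ.
Initial tableau (one row per fragment):
  row 1: a1 a2 a3 b14 b15
  row 2: b21 b22 a3 a4 a5
  row 3: b31 a2 a3 b34 b35
Rows 1 and 3 agree on ItemID; apply ItemID→IName and equate their IName entries.
No row becomes fully distinguished — the join is lossy.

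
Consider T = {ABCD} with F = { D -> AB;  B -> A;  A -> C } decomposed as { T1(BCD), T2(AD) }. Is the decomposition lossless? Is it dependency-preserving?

lossless but not dependency-preserving

Lossless test: (D)⁺ = {ABCD}, which contains all of one fragment — lossless.
Dependency preservation: the restricted closure of {B} across the fragments never reaches {A}, so B → A cannot be enforced without a join — not preserved.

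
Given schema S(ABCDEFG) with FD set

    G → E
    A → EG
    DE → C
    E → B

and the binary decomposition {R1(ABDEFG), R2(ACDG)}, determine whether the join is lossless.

Yes

Common attributes: R1 ∩ R2 = {ADG}.
Closure of {ADG}: G → E applies, adding E; DE → C applies, adding C; E → B applies, adding B. So (ADG)⁺ = {ABCDEG}.
This closure contains every attribute of R2, so R1 ∩ R2 → R2. The join is lossless.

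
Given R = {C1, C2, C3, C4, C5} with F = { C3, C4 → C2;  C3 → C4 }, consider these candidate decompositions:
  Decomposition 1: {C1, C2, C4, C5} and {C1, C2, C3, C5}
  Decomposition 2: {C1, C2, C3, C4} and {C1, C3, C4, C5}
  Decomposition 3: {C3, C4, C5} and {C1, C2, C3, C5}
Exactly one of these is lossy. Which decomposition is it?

Decomposition 1

Decomposition 1: common = {C1, C2, C5}, closure = {C1, C2, C5} → lossy.
Decomposition 2: common = {C1, C3, C4}, closure = {C1, C2, C3, C4} → lossless.
Decomposition 3: common = {C3, C5}, closure = {C2, C3, C4, C5} → lossless.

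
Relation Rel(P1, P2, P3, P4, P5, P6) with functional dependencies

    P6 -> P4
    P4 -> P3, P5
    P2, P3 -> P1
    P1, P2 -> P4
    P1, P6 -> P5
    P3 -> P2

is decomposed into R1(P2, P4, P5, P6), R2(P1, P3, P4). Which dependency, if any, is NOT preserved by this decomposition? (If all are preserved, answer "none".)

P1, P2 -> P4

Check P1, P2 → P4: no single fragment contains all of {P1, P2, P4}, and the restricted closure of {P1, P2} across the fragments never reaches {P4}.
P6 → P4 is preserved.
P4 → P3, P5 is preserved.
P2, P3 → P1 is preserved.
P1, P6 → P5 is preserved.
P3 → P2 is preserved.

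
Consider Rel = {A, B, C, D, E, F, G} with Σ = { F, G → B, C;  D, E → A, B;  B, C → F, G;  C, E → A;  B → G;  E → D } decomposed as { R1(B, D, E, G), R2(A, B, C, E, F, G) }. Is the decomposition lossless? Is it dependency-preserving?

Lossless test: (B, E, G)⁺ = {A, B, D, E, G}, which contains all of one fragment — lossless.
Dependency preservation: D, E → A, B is not contained in any single fragment, but the restricted closure of its left-hand side across the fragments still reaches the right-hand side; the remaining FDs each lie inside some fragment. All dependencies are preserved.

lossless and dependency-preserving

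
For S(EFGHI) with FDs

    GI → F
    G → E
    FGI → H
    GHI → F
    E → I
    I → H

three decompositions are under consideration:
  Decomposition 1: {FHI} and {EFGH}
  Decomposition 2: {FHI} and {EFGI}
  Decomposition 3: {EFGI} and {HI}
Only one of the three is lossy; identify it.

Decomposition 1: common = {FH}, closure = {FH} → lossy.
Decomposition 2: common = {FI}, closure = {FHI} → lossless.
Decomposition 3: common = {I}, closure = {HI} → lossless.

Decomposition 1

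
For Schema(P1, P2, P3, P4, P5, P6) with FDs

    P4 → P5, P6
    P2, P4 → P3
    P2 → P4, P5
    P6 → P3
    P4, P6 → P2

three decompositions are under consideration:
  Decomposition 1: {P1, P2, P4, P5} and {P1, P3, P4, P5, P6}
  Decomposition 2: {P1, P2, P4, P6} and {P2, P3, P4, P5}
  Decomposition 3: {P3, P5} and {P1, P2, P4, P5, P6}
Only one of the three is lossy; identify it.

Decomposition 1: common = {P1, P4, P5}, closure = {P1, P2, P3, P4, P5, P6} → lossless.
Decomposition 2: common = {P2, P4}, closure = {P2, P3, P4, P5, P6} → lossless.
Decomposition 3: common = {P5}, closure = {P5} → lossy.

Decomposition 3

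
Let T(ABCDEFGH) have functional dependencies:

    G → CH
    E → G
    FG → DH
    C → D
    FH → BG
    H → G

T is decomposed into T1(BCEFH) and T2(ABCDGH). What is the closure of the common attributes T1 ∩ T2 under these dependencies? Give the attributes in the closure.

T1 ∩ T2 = {BCH}.
C → D applies, adding D
H → G applies, adding G
Closure: {BCDGH}.

BCDGH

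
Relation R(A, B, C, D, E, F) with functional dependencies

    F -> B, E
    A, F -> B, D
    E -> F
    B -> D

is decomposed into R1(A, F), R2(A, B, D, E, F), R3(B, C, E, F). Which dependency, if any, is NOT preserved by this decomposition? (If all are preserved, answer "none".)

none

F → B, E lies within R2.
A, F → B, D lies within R2.
E → F lies within R2.
B → D lies within R2.
Every dependency is enforceable on the fragments, so the decomposition is dependency-preserving.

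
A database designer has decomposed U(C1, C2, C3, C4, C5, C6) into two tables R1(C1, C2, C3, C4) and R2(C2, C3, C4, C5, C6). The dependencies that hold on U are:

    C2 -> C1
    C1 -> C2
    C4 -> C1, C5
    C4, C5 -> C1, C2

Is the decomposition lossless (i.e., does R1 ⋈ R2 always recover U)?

Common attributes: R1 ∩ R2 = {C2, C3, C4}.
Closure of {C2, C3, C4}: C2 → C1 applies, adding C1; C4 → C1, C5 applies, adding C5. So (C2, C3, C4)⁺ = {C1, C2, C3, C4, C5}.
This closure contains every attribute of R1, so R1 ∩ R2 → R1. The join is lossless.

Yes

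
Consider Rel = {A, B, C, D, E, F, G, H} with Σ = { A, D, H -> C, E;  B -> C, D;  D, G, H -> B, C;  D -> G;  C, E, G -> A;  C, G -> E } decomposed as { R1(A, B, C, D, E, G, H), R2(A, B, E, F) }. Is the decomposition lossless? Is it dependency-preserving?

lossy but dependency-preserving

Lossless test: (A, B, E)⁺ = {A, B, C, D, E, G}, which is a superkey of neither fragment — lossy.
Dependency preservation: every FD's attributes lie within a single fragment, so each can be enforced locally — preserved.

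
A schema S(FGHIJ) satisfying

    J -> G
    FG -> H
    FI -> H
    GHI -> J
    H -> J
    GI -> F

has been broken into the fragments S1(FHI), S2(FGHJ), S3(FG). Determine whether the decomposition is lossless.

Yes

Chase test. Columns are FGHIJ; row i has aⱼ where attribute j ∈ Si, else bᵢⱼ.
Initial tableau (one row per fragment):
  row 1: a1 b12 a3 a4 b15
  row 2: a1 a2 a3 b24 a5
  row 3: a1 a2 b33 b34 b35
Rows 2 and 3 agree on FG; apply FG→H and equate their H entries.
Rows 1 and 2 agree on H; apply H→J and equate their J entries.
Rows 1 and 3 agree on H; apply H→J and equate their J entries.
Rows 1 and 2 agree on J; apply J→G and equate their G entries.
Row 1 is now all distinguished symbols — the join is lossless.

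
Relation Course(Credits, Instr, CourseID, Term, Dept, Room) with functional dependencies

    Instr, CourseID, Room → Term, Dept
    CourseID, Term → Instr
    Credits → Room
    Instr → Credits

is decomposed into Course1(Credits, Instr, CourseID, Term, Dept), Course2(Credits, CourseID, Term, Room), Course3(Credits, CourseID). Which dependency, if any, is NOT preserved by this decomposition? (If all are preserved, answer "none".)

Instr, CourseID, Room → Term, Dept: restricted closure across fragments reaches Term, Dept.
CourseID, Term → Instr lies within Course1.
Credits → Room lies within Course2.
Instr → Credits lies within Course1.
Every dependency is enforceable on the fragments, so the decomposition is dependency-preserving.

none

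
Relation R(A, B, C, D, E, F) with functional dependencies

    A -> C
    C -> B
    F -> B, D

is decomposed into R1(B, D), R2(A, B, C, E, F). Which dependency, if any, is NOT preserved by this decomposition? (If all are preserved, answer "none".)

Check F → B, D: no single fragment contains all of {B, D, F}, and the restricted closure of {F} across the fragments never reaches {B, D}.
A → C is preserved.
C → B is preserved.

F -> B, D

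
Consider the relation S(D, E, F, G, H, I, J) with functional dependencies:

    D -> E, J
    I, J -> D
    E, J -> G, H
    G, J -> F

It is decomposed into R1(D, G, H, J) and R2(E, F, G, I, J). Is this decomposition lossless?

No

Common attributes: R1 ∩ R2 = {G, J}.
Closure of {G, J}: G, J → F applies, adding F. So (G, J)⁺ = {F, G, J}.
The closure contains neither all of R1 = {D, G, H, J} nor all of R2 = {E, F, G, I, J}, so the common attributes are not a superkey of either fragment. The join is lossy.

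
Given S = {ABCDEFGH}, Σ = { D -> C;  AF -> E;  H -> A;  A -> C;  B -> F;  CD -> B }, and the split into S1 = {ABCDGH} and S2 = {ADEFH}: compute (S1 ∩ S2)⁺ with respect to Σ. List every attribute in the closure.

S1 ∩ S2 = {ADH}.
D → C applies, adding C
CD → B applies, adding B
B → F applies, adding F
AF → E applies, adding E
Closure: {ABCDEFH}.

ABCDEFH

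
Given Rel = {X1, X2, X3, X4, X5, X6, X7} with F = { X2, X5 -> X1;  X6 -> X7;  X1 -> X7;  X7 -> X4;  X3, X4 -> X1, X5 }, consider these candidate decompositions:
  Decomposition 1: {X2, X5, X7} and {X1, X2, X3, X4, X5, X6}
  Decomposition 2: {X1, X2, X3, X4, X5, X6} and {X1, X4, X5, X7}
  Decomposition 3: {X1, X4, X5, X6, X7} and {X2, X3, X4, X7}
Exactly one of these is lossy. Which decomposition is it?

Decomposition 3

Decomposition 1: common = {X2, X5}, closure = {X1, X2, X4, X5, X7} → lossless.
Decomposition 2: common = {X1, X4, X5}, closure = {X1, X4, X5, X7} → lossless.
Decomposition 3: common = {X4, X7}, closure = {X4, X7} → lossy.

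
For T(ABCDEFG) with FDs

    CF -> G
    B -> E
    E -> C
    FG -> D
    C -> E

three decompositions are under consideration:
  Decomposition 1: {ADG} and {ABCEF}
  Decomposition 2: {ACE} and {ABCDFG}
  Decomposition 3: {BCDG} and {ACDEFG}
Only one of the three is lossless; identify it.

Decomposition 1: common = {A}, closure = {A} → lossy.
Decomposition 2: common = {AC}, closure = {ACE} → lossless.
Decomposition 3: common = {CDG}, closure = {CDEG} → lossy.

Decomposition 2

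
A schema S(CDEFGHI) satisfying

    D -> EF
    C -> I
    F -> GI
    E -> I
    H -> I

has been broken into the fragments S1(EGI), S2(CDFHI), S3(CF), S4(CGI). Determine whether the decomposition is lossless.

Chase test. Columns are CDEFGHI; row i has aⱼ where attribute j ∈ Si, else bᵢⱼ.
Initial tableau (one row per fragment):
  row 1: b11 b12 a3 b14 a5 b16 a7
  row 2: a1 a2 b23 a4 b25 a6 a7
  row 3: a1 b32 b33 a4 b35 b36 b37
  row 4: a1 b42 b43 b44 a5 b46 a7
Rows 2 and 3 agree on C; apply C→I and equate their I entries.
Rows 2 and 3 agree on F; apply F→GI and equate their GI entries.
No row becomes fully distinguished — the join is lossy.

No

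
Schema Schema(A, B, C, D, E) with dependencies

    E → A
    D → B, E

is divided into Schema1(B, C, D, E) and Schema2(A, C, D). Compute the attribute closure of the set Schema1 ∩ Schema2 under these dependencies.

A, B, C, D, E

Schema1 ∩ Schema2 = {C, D}.
D → B, E applies, adding B, E
E → A applies, adding A
Closure: {A, B, C, D, E}.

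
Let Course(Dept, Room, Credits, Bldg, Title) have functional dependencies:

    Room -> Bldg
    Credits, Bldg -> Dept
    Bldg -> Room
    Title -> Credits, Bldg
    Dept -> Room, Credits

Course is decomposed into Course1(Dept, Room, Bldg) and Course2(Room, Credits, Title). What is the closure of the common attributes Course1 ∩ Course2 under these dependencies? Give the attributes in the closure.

Course1 ∩ Course2 = {Room}.
Room → Bldg applies, adding Bldg
Closure: {Room, Bldg}.

Room, Bldg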